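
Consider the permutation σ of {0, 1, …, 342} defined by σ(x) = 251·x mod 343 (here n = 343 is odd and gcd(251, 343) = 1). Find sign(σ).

-1

Orbit of 258 under x↦251x: [258, 274, 174, 113, 237, 148, 104]… (length divides ord_343(251)).
Cycle lengths of π_251 on ℤ/343ℤ: [98, 98, 98, 14, 14, 14, 2, 2, 2, 1]; 10 cycles in total.
343 − 10 = 333 transpositions; sign(π) = (−1)^333 = -1.
The Jacobi symbol (251|343) = -1 (Zolotarev) agrees.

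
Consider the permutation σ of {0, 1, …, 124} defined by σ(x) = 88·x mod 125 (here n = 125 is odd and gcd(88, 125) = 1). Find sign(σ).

-1

Orbit of 8 under x↦88x: [8, 79, 77, 26, 38, 94, 22]… (length divides ord_125(88)).
Cycle type of π: 100 + 20 + 4 + 1; total 4 cycles.
4 cycles on 125: each ℓ→(−1)^(ℓ−1), product (−1)^121 = -1.
Check: (88/125) = -1 by Zolotarev.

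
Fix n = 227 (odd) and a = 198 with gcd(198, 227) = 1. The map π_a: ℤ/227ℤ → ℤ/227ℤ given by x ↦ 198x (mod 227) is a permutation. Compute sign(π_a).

-1

Trace 178: π^k(178) = [178, 59, 105, 133, 2, 169, 93] for k=0..6.
2 cycles of lengths [226, 1].
227 − 2 = 225 transpositions; sign(π) = (−1)^225 = -1.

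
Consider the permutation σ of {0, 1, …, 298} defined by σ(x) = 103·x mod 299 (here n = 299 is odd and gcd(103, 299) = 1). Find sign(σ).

Start at x=131: 131 → 38 → 27 → 90 → 1 → 103 → 144 → … (one orbit).
The orbit structure of x ↦ 103x mod 299: 20 orbits of sizes [22, 22, 22, 22, 22, 22, 22, 22, 22, 22, 22, 22, 22, 2, 2, 2, 2, 2, 2, 1].
n − c = 299 − 20 = 279; sign = (−1)^279 = -1.

-1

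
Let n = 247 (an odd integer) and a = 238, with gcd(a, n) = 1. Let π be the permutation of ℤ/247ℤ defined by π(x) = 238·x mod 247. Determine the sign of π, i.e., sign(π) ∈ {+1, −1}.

Trace 235: π^k(235) = [235, 108, 16, 103, 61, 192, 1] for k=0..6.
The orbit structure of x ↦ 238x mod 247: 16 orbits of sizes [18, 18, 18, 18, 18, 18, 18, 18, 18, 18, 18, 18, 18, 6, 6, 1].
n − c = 247 − 16 = 231; sign = (−1)^231 = -1.

-1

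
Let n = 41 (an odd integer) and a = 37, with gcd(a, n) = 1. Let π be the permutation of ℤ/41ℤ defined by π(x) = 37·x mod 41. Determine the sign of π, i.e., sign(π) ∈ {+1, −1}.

Orbit of 18 under x↦37x: [18, 10, 1, 37, 16]… (length divides ord_41(37)).
Cycle lengths of π_37 on ℤ/41ℤ: [5, 5, 5, 5, 5, 5, 5, 5, 1]; 9 cycles in total.
With 9 cycles on 41 points, sign = (−1)^{41−9} = +1.

+1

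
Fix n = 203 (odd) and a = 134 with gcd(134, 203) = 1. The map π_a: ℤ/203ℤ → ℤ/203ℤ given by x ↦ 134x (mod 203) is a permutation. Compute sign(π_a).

Start at x=22: 22 → 106 → 197 → 8 → 57 → 127 → 169 → … (one orbit).
Cycle lengths of π_134 on ℤ/203ℤ: [28, 28, 28, 28, 28, 28, 28, 1, 1, 1, 1, 1, 1, 1]; 14 cycles in total.
203 − 14 = 189 transpositions; sign(π) = (−1)^189 = -1.

-1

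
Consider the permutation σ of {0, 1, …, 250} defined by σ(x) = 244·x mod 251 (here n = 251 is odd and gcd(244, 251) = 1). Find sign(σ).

-1

Start at x=189: 189 → 183 → 225 → 182 → 232 → 133 → 73 → … (one orbit).
Decompose π into cycles: lengths [250, 1] (2 cycles, including the fixed point 0).
With 2 cycles on 251 points, sign = (−1)^{251−2} = -1.
The Jacobi symbol (244|251) = -1 (Zolotarev) agrees.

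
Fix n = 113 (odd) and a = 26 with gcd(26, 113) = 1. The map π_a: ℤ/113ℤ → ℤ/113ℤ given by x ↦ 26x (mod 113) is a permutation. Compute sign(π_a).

Start at x=51: 51 → 83 → 11 → 60 → 91 → 106 → 44 → … (one orbit).
Decompose π into cycles: lengths [56, 56, 1] (3 cycles, including the fixed point 0).
113 − 3 = 110 transpositions; sign(π) = (−1)^110 = +1.

+1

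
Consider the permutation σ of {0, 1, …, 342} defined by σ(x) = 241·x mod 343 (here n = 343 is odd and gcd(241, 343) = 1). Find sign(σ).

-1

Trace 4: π^k(4) = [4, 278, 113, 136, 191, 69, 165] for k=0..6.
The orbit structure of x ↦ 241x mod 343: 4 orbits of sizes [294, 42, 6, 1].
343 − 4 = 339 transpositions; sign(π) = (−1)^339 = -1.
(241|343)_J = -1 (Zolotarev's lemma cross-check).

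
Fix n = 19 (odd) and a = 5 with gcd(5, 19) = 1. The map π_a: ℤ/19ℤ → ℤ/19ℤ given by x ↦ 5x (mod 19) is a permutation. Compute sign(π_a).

Start at x=9: 9 → 7 → 16 → 4 → 1 → 5 → 6 → … (one orbit).
π_5 has 3 disjoint cycles with lengths [9, 9, 1] on {0,…,18}.
sign(π) = (−1)^{n − #cycles} = (−1)^{19−3} = (−1)^16 = +1.
Zolotarev: (5|19) = +1, matching the cycle-count sign.

+1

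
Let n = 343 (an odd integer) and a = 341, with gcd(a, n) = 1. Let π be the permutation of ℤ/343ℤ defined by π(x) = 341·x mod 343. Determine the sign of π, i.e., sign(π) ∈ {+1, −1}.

Trace 328: π^k(328) = [328, 30, 283, 120, 103, 137, 69] for k=0..6.
The orbit structure of x ↦ 341x mod 343: 4 orbits of sizes [294, 42, 6, 1].
sign(π) = (−1)^{n − #cycles} = (−1)^{343−4} = (−1)^339 = -1.
(341|343)_J = -1 (Zolotarev's lemma cross-check).

-1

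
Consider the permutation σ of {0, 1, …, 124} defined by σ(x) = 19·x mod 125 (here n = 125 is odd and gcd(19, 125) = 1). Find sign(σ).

+1

Start at x=41: 41 → 29 → 51 → 94 → 36 → 59 → 121 → … (one orbit).
Cycle type of π: 50×2 + 10×2 + 2×2 + 1; total 7 cycles.
7 cycles on 125: each ℓ→(−1)^(ℓ−1), product (−1)^118 = +1.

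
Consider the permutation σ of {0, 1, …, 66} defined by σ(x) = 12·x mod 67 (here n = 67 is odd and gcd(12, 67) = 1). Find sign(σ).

-1

Start at x=55: 55 → 57 → 14 → 34 → 6 → 5 → 60 → … (one orbit).
Decompose π into cycles: lengths [66, 1] (2 cycles, including the fixed point 0).
67 − 2 = 65 transpositions; sign(π) = (−1)^65 = -1.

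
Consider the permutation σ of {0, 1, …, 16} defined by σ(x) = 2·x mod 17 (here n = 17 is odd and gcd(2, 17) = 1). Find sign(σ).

Orbit of 16 under x↦2x: [16, 15, 13, 9, 1, 2, 4]… (length divides ord_17(2)).
Cycle lengths of π_2 on ℤ/17ℤ: [8, 8, 1]; 3 cycles in total.
Σ(ℓ_i−1) = 17−3 = 14; sign = (−1)^14 = +1.
Check: (2/17) = +1 by Zolotarev.

+1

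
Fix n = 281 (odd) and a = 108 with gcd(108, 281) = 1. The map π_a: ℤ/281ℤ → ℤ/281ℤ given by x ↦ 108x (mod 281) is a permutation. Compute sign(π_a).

Orbit of 23 under x↦108x: [23, 236, 198, 28, 214, 70, 254]… (length divides ord_281(108)).
Decompose π into cycles: lengths [280, 1] (2 cycles, including the fixed point 0).
n − c = 281 − 2 = 279; sign = (−1)^279 = -1.
The Jacobi symbol (108|281) = -1 (Zolotarev) agrees.

-1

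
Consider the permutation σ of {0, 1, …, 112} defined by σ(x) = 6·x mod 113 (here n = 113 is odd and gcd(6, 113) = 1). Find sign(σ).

Orbit of 40 under x↦6x: [40, 14, 84, 52, 86, 64, 45]… (length divides ord_113(6)).
2 cycles of lengths [112, 1].
With 2 cycles on 113 points, sign = (−1)^{113−2} = -1.

-1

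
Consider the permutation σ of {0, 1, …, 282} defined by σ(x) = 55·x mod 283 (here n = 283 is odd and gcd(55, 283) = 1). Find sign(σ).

-1

Start at x=232: 232 → 25 → 243 → 64 → 124 → 28 → 125 → … (one orbit).
Decompose π into cycles: lengths [282, 1] (2 cycles, including the fixed point 0).
sign(π) = (−1)^{n − #cycles} = (−1)^{283−2} = (−1)^281 = -1.
(55|283)_J = -1 (Zolotarev's lemma cross-check).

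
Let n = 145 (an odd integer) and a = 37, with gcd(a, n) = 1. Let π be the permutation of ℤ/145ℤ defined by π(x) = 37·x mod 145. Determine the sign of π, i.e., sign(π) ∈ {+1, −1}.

+1

Orbit of 9 under x↦37x: [9, 43, 141, 142, 34, 98, 1]… (length divides ord_145(37)).
The orbit structure of x ↦ 37x mod 145: 7 orbits of sizes [28, 28, 28, 28, 28, 4, 1].
With 7 cycles on 145 points, sign = (−1)^{145−7} = +1.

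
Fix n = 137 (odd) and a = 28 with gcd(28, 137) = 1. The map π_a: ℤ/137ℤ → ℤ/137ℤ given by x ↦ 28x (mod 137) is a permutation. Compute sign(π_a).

Start at x=2: 2 → 56 → 61 → 64 → 11 → 34 → 130 → … (one orbit).
Cycle lengths of π_28 on ℤ/137ℤ: [68, 68, 1]; 3 cycles in total.
3 cycles on 137: each ℓ→(−1)^(ℓ−1), product (−1)^134 = +1.
(28|137)_J = +1 (Zolotarev's lemma cross-check).

+1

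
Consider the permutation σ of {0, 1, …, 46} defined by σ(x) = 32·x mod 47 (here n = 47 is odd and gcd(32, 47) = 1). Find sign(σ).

Trace 9: π^k(9) = [9, 6, 4, 34, 7, 36, 24] for k=0..6.
Cycle type of π: 23×2 + 1; total 3 cycles.
Σ(ℓ_i−1) = 47−3 = 44; sign = (−1)^44 = +1.
Check: (32/47) = +1 by Zolotarev.

+1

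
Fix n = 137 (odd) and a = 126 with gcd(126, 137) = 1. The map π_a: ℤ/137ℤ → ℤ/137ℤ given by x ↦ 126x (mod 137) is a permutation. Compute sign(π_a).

Orbit of 2 under x↦126x: [2, 115, 105, 78, 101, 122, 28]… (length divides ord_137(126)).
π_126 has 3 disjoint cycles with lengths [68, 68, 1] on {0,…,136}.
Σ(ℓ_i−1) = 137−3 = 134; sign = (−1)^134 = +1.
Zolotarev: (126|137) = +1, matching the cycle-count sign.

+1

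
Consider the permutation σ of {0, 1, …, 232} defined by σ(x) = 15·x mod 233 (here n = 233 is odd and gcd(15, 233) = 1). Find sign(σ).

+1

Start at x=102: 102 → 132 → 116 → 109 → 4 → 60 → 201 → … (one orbit).
Decompose π into cycles: lengths [116, 116, 1] (3 cycles, including the fixed point 0).
sign(π) = (−1)^{n − #cycles} = (−1)^{233−3} = (−1)^230 = +1.
Via Zolotarev, sign(π_{15}) = (15|233) = +1.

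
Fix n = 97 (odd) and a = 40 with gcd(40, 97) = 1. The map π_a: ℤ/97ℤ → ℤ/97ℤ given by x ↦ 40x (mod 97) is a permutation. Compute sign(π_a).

-1

Start at x=20: 20 → 24 → 87 → 85 → 5 → 6 → 46 → … (one orbit).
2 cycles of lengths [96, 1].
Σ(ℓ_i−1) = 97−2 = 95; sign = (−1)^95 = -1.
Zolotarev: (40|97) = -1, matching the cycle-count sign.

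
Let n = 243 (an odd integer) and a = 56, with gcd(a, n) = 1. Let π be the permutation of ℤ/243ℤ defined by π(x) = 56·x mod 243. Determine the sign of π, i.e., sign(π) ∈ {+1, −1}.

Orbit of 46 under x↦56x: [46, 146, 157, 44, 34, 203, 190]… (length divides ord_243(56)).
The orbit structure of x ↦ 56x mod 243: 6 orbits of sizes [162, 54, 18, 6, 2, 1].
243 − 6 = 237 transpositions; sign(π) = (−1)^237 = -1.

-1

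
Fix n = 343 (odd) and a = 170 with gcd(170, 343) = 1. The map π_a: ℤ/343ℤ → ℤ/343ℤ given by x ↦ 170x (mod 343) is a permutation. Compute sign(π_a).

Orbit of 204 under x↦170x: [204, 37, 116, 169, 261, 123, 330]… (length divides ord_343(170)).
Decompose π into cycles: lengths [147, 147, 21, 21, 3, 3, 1] (7 cycles, including the fixed point 0).
sign(π) = (−1)^{n − #cycles} = (−1)^{343−7} = (−1)^336 = +1.
The Jacobi symbol (170|343) = +1 (Zolotarev) agrees.

+1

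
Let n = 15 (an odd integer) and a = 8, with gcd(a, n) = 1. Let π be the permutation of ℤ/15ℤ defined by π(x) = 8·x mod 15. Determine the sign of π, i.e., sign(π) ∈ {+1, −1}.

+1

Orbit of 1 under x↦8x: [1, 8, 4, 2]… (length divides ord_15(8)).
Cycle lengths of π_8 on ℤ/15ℤ: [4, 4, 4, 2, 1]; 5 cycles in total.
sign(π) = (−1)^{n − #cycles} = (−1)^{15−5} = (−1)^10 = +1.
Check: (8/15) = +1 by Zolotarev.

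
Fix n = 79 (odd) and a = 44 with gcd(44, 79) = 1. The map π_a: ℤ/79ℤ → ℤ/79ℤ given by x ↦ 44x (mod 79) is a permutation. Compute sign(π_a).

+1

Orbit of 18 under x↦44x: [18, 2, 9, 1, 44, 40, 22]… (length divides ord_79(44)).
π_44 has 3 disjoint cycles with lengths [39, 39, 1] on {0,…,78}.
sign(π) = (−1)^{n − #cycles} = (−1)^{79−3} = (−1)^76 = +1.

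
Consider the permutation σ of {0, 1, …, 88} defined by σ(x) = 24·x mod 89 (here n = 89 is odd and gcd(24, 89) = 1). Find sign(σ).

-1

Start at x=13: 13 → 45 → 12 → 21 → 59 → 81 → 75 → … (one orbit).
The orbit structure of x ↦ 24x mod 89: 2 orbits of sizes [88, 1].
2 cycles on 89: each ℓ→(−1)^(ℓ−1), product (−1)^87 = -1.
(24|89)_J = -1 (Zolotarev's lemma cross-check).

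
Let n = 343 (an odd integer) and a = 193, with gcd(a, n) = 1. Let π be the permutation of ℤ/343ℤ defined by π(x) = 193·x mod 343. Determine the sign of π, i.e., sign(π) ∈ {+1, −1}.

+1

Start at x=32: 32 → 2 → 43 → 67 → 240 → 15 → 151 → … (one orbit).
π_193 has 7 disjoint cycles with lengths [147, 147, 21, 21, 3, 3, 1] on {0,…,342}.
Σ(ℓ_i−1) = 343−7 = 336; sign = (−1)^336 = +1.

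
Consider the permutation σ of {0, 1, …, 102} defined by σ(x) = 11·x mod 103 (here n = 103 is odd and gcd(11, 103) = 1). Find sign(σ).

Start at x=49: 49 → 24 → 58 → 20 → 14 → 51 → 46 → … (one orbit).
π_11 has 2 disjoint cycles with lengths [102, 1] on {0,…,102}.
103 − 2 = 101 transpositions; sign(π) = (−1)^101 = -1.

-1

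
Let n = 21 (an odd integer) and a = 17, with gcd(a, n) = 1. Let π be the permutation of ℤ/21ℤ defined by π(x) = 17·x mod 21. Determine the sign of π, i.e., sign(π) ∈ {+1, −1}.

+1

Start at x=1: 1 → 17 → 16 → 20 → 4 → 5 → 1 (one orbit).
5 cycles of lengths [6, 6, 6, 2, 1].
Σ(ℓ_i−1) = 21−5 = 16; sign = (−1)^16 = +1.
The Jacobi symbol (17|21) = +1 (Zolotarev) agrees.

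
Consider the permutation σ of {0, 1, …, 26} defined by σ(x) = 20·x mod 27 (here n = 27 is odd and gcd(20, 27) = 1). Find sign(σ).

Orbit of 2 under x↦20x: [2, 13, 17, 16, 23, 1, 20]… (length divides ord_27(20)).
Cycle type of π: 18 + 6 + 2 + 1; total 4 cycles.
27 − 4 = 23 transpositions; sign(π) = (−1)^23 = -1.

-1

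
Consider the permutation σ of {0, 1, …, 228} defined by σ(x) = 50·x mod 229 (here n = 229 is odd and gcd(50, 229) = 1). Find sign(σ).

-1

Trace 154: π^k(154) = [154, 143, 51, 31, 176, 98, 91] for k=0..6.
Decompose π into cycles: lengths [228, 1] (2 cycles, including the fixed point 0).
sign(π) = (−1)^{n − #cycles} = (−1)^{229−2} = (−1)^227 = -1.
The Jacobi symbol (50|229) = -1 (Zolotarev) agrees.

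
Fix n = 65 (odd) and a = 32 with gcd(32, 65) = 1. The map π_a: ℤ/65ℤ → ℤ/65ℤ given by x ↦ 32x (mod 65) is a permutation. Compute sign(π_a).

+1

Trace 57: π^k(57) = [57, 4, 63, 1, 32, 49, 8] for k=0..6.
The orbit structure of x ↦ 32x mod 65: 7 orbits of sizes [12, 12, 12, 12, 12, 4, 1].
65 − 7 = 58 transpositions; sign(π) = (−1)^58 = +1.
(32|65)_J = +1 (Zolotarev's lemma cross-check).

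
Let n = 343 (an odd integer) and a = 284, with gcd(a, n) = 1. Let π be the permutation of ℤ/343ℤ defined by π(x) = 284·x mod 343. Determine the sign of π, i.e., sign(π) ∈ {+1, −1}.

+1

Orbit of 333 under x↦284x: [333, 247, 176, 249, 58, 8, 214]… (length divides ord_343(284)).
The orbit structure of x ↦ 284x mod 343: 7 orbits of sizes [147, 147, 21, 21, 3, 3, 1].
343 − 7 = 336 transpositions; sign(π) = (−1)^336 = +1.
Zolotarev: (284|343) = +1, matching the cycle-count sign.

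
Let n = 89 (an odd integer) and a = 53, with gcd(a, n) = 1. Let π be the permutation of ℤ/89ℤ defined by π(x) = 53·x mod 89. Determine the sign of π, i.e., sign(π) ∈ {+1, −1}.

Orbit of 36 under x↦53x: [36, 39, 20, 81, 21, 45, 71]… (length divides ord_89(53)).
The orbit structure of x ↦ 53x mod 89: 3 orbits of sizes [44, 44, 1].
With 3 cycles on 89 points, sign = (−1)^{89−3} = +1.
Check: (53/89) = +1 by Zolotarev.

+1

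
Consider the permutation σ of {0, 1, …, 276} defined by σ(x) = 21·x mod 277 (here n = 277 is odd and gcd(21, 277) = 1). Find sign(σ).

Orbit of 30 under x↦21x: [30, 76, 211, 276, 256, 113, 157]… (length divides ord_277(21)).
Cycle type of π: 46×6 + 1; total 7 cycles.
277 − 7 = 270 transpositions; sign(π) = (−1)^270 = +1.
(21|277)_J = +1 (Zolotarev's lemma cross-check).

+1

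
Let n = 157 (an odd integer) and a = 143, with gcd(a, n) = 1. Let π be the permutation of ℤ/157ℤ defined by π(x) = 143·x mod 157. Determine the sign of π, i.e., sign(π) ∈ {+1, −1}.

+1

Start at x=64: 64 → 46 → 141 → 67 → 4 → 101 → 156 → … (one orbit).
Cycle type of π: 26×6 + 1; total 7 cycles.
7 cycles on 157: each ℓ→(−1)^(ℓ−1), product (−1)^150 = +1.
Zolotarev: (143|157) = +1, matching the cycle-count sign.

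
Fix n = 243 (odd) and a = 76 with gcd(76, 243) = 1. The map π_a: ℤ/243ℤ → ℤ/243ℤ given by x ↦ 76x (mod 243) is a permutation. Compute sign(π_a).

+1

Orbit of 22 under x↦76x: [22, 214, 226, 166, 223, 181, 148]… (length divides ord_243(76)).
π_76 has 11 disjoint cycles with lengths [81, 81, 27, 27, 9, 9, 3, 3, 1, 1, 1] on {0,…,242}.
243 − 11 = 232 transpositions; sign(π) = (−1)^232 = +1.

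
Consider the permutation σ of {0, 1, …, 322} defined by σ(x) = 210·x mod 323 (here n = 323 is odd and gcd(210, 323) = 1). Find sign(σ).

-1

Trace 191: π^k(191) = [191, 58, 229, 286, 305, 96, 134] for k=0..6.
π_210 has 38 disjoint cycles with lengths [16, 16, 16, 16, 16, 16, 16, 16, 16, 16, 16, 16, 16, 16, 16, 16, 16, 16, 16, 1, 1, 1, 1, 1, 1, 1, 1, 1, 1, 1, 1, 1, 1, 1, 1, 1, 1, 1] on {0,…,322}.
Σ(ℓ_i−1) = 323−38 = 285; sign = (−1)^285 = -1.
Zolotarev: (210|323) = -1, matching the cycle-count sign.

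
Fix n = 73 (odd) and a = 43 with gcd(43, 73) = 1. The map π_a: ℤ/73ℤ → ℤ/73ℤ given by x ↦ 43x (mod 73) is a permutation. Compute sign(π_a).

Orbit of 51 under x↦43x: [51, 3, 56, 72, 30, 49, 63]… (length divides ord_73(43)).
π_43 has 4 disjoint cycles with lengths [24, 24, 24, 1] on {0,…,72}.
Σ(ℓ_i−1) = 73−4 = 69; sign = (−1)^69 = -1.
Check: (43/73) = -1 by Zolotarev.

-1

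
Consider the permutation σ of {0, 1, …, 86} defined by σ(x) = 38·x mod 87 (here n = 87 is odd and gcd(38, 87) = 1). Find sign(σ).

Trace 52: π^k(52) = [52, 62, 7, 5, 16, 86, 49] for k=0..6.
The orbit structure of x ↦ 38x mod 87: 8 orbits of sizes [14, 14, 14, 14, 14, 14, 2, 1].
Σ(ℓ_i−1) = 87−8 = 79; sign = (−1)^79 = -1.
Via Zolotarev, sign(π_{38}) = (38|87) = -1.

-1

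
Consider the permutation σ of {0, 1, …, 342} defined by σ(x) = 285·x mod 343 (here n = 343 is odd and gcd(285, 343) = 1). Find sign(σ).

-1

Start at x=321: 321 → 247 → 80 → 162 → 208 → 284 → 335 → … (one orbit).
Decompose π into cycles: lengths [294, 42, 6, 1] (4 cycles, including the fixed point 0).
343 − 4 = 339 transpositions; sign(π) = (−1)^339 = -1.
Via Zolotarev, sign(π_{285}) = (285|343) = -1.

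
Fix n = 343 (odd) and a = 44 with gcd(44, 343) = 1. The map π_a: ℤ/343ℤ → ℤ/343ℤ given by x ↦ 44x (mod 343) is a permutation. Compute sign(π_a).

+1

Start at x=338: 338 → 123 → 267 → 86 → 11 → 141 → 30 → … (one orbit).
π_44 has 7 disjoint cycles with lengths [147, 147, 21, 21, 3, 3, 1] on {0,…,342}.
343 − 7 = 336 transpositions; sign(π) = (−1)^336 = +1.
Via Zolotarev, sign(π_{44}) = (44|343) = +1.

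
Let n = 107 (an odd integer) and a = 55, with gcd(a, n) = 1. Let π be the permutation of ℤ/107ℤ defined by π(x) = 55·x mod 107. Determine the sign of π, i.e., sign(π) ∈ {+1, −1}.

-1

Trace 43: π^k(43) = [43, 11, 70, 105, 104, 49, 20] for k=0..6.
2 cycles of lengths [106, 1].
n − c = 107 − 2 = 105; sign = (−1)^105 = -1.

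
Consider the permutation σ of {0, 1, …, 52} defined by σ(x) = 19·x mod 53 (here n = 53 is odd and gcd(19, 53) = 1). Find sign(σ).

-1

Trace 37: π^k(37) = [37, 14, 1, 19, 43, 22, 47] for k=0..6.
Cycle lengths of π_19 on ℤ/53ℤ: [52, 1]; 2 cycles in total.
sign(π) = (−1)^{n − #cycles} = (−1)^{53−2} = (−1)^51 = -1.
Check: (19/53) = -1 by Zolotarev.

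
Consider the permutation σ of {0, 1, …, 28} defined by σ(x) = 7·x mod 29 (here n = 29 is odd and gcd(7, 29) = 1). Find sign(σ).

+1

Start at x=23: 23 → 16 → 25 → 1 → 7 → 20 → 24 → 23 (one orbit).
Cycle type of π: 7×4 + 1; total 5 cycles.
5 cycles on 29: each ℓ→(−1)^(ℓ−1), product (−1)^24 = +1.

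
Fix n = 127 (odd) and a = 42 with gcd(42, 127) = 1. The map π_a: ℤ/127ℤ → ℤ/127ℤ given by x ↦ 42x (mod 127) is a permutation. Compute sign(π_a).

Start at x=25: 25 → 34 → 31 → 32 → 74 → 60 → 107 → … (one orbit).
Cycle lengths of π_42 on ℤ/127ℤ: [63, 63, 1]; 3 cycles in total.
n − c = 127 − 3 = 124; sign = (−1)^124 = +1.
(42|127)_J = +1 (Zolotarev's lemma cross-check).

+1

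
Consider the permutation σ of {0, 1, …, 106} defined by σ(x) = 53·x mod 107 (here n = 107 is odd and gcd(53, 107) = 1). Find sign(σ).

+1

Orbit of 75 under x↦53x: [75, 16, 99, 4, 105, 1, 53]… (length divides ord_107(53)).
The orbit structure of x ↦ 53x mod 107: 3 orbits of sizes [53, 53, 1].
sign(π) = (−1)^{n − #cycles} = (−1)^{107−3} = (−1)^104 = +1.
Zolotarev: (53|107) = +1, matching the cycle-count sign.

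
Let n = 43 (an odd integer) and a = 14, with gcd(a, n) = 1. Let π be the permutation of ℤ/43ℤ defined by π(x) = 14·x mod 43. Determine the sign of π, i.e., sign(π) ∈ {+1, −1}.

Trace 35: π^k(35) = [35, 17, 23, 21, 36, 31, 4] for k=0..6.
The orbit structure of x ↦ 14x mod 43: 3 orbits of sizes [21, 21, 1].
Σ(ℓ_i−1) = 43−3 = 40; sign = (−1)^40 = +1.
Via Zolotarev, sign(π_{14}) = (14|43) = +1.

+1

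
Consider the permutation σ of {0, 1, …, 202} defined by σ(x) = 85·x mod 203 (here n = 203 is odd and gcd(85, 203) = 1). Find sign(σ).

Start at x=64: 64 → 162 → 169 → 155 → 183 → 127 → 36 → … (one orbit).
Cycle type of π: 28×7 + 1×7; total 14 cycles.
203 − 14 = 189 transpositions; sign(π) = (−1)^189 = -1.
(85|203)_J = -1 (Zolotarev's lemma cross-check).

-1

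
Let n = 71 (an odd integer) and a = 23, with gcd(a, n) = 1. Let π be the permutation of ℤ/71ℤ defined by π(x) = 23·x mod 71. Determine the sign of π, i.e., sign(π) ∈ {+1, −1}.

-1

Trace 32: π^k(32) = [32, 26, 30, 51, 37, 70, 48] for k=0..6.
Decompose π into cycles: lengths [14, 14, 14, 14, 14, 1] (6 cycles, including the fixed point 0).
sign(π) = (−1)^{n − #cycles} = (−1)^{71−6} = (−1)^65 = -1.
The Jacobi symbol (23|71) = -1 (Zolotarev) agrees.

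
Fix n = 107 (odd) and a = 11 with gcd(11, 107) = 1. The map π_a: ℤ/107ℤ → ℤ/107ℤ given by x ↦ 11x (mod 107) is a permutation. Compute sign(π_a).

+1

Trace 64: π^k(64) = [64, 62, 40, 12, 25, 61, 29] for k=0..6.
Decompose π into cycles: lengths [53, 53, 1] (3 cycles, including the fixed point 0).
With 3 cycles on 107 points, sign = (−1)^{107−3} = +1.
The Jacobi symbol (11|107) = +1 (Zolotarev) agrees.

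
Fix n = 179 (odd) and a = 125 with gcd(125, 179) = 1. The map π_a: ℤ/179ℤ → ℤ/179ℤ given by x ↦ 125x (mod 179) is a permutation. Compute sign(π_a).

+1

Orbit of 135 under x↦125x: [135, 49, 39, 42, 59, 36, 25]… (length divides ord_179(125)).
3 cycles of lengths [89, 89, 1].
With 3 cycles on 179 points, sign = (−1)^{179−3} = +1.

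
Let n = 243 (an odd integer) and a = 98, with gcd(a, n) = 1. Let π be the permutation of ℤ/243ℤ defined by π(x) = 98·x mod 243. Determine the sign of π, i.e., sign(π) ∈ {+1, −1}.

-1

Start at x=224: 224 → 82 → 17 → 208 → 215 → 172 → 89 → … (one orbit).
14 cycles of lengths [54, 54, 54, 18, 18, 18, 6, 6, 6, 2, 2, 2, 2, 1].
Σ(ℓ_i−1) = 243−14 = 229; sign = (−1)^229 = -1.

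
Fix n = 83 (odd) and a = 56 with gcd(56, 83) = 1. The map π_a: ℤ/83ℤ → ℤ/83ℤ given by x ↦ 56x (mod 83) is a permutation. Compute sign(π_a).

-1

Orbit of 49 under x↦56x: [49, 5, 31, 76, 23, 43, 1]… (length divides ord_83(56)).
2 cycles of lengths [82, 1].
2 cycles on 83: each ℓ→(−1)^(ℓ−1), product (−1)^81 = -1.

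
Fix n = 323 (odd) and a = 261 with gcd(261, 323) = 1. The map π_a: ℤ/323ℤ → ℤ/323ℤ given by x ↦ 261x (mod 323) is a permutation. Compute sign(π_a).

+1

Trace 71: π^k(71) = [71, 120, 312, 36, 29, 140, 41] for k=0..6.
Decompose π into cycles: lengths [144, 144, 18, 16, 1] (5 cycles, including the fixed point 0).
n − c = 323 − 5 = 318; sign = (−1)^318 = +1.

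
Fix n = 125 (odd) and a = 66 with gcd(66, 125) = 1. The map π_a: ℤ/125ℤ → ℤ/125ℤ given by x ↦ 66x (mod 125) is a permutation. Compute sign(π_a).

Trace 11: π^k(11) = [11, 101, 41, 81, 96, 86, 51] for k=0..6.
Decompose π into cycles: lengths [25, 25, 25, 25, 5, 5, 5, 5, 1, 1, 1, 1, 1] (13 cycles, including the fixed point 0).
125 − 13 = 112 transpositions; sign(π) = (−1)^112 = +1.
Zolotarev: (66|125) = +1, matching the cycle-count sign.

+1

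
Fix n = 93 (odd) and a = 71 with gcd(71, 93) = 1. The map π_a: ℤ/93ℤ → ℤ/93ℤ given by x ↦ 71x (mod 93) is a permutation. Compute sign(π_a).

-1

Start at x=80: 80 → 7 → 32 → 40 → 50 → 16 → 20 → … (one orbit).
Cycle lengths of π_71 on ℤ/93ℤ: [30, 30, 15, 15, 2, 1]; 6 cycles in total.
With 6 cycles on 93 points, sign = (−1)^{93−6} = -1.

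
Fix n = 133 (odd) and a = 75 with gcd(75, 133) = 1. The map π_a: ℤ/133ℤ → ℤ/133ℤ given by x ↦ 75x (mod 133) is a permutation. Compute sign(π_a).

+1

Start at x=1: 1 → 75 → 39 → 132 → 58 → 94 → 1 (one orbit).
Cycle type of π: 6×19 + 2×9 + 1; total 29 cycles.
n − c = 133 − 29 = 104; sign = (−1)^104 = +1.
Zolotarev: (75|133) = +1, matching the cycle-count sign.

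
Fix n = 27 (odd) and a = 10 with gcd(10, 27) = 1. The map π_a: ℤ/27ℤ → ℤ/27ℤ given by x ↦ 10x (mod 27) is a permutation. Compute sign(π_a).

+1

Trace 19: π^k(19) = [19, 1, 10] for k=0..2.
15 cycles of lengths [3, 3, 3, 3, 3, 3, 1, 1, 1, 1, 1, 1, 1, 1, 1].
With 15 cycles on 27 points, sign = (−1)^{27−15} = +1.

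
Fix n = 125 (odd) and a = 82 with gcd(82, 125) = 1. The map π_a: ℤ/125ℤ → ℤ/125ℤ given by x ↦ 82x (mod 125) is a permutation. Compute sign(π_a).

-1

Start at x=57: 57 → 49 → 18 → 101 → 32 → 124 → 43 → … (one orbit).
Cycle type of π: 20×5 + 4×6 + 1; total 12 cycles.
sign(π) = (−1)^{n − #cycles} = (−1)^{125−12} = (−1)^113 = -1.
Via Zolotarev, sign(π_{82}) = (82|125) = -1.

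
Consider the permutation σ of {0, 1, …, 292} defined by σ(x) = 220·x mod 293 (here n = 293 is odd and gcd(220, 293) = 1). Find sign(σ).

Orbit of 25 under x↦220x: [25, 226, 203, 124, 31, 81, 240]… (length divides ord_293(220)).
Cycle type of π: 146×2 + 1; total 3 cycles.
3 cycles on 293: each ℓ→(−1)^(ℓ−1), product (−1)^290 = +1.
Zolotarev: (220|293) = +1, matching the cycle-count sign.

+1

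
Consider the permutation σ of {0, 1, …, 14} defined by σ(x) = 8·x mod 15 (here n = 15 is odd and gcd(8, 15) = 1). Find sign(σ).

+1

Start at x=1: 1 → 8 → 4 → 2 → 1 (one orbit).
Cycle lengths of π_8 on ℤ/15ℤ: [4, 4, 4, 2, 1]; 5 cycles in total.
5 cycles on 15: each ℓ→(−1)^(ℓ−1), product (−1)^10 = +1.
The Jacobi symbol (8|15) = +1 (Zolotarev) agrees.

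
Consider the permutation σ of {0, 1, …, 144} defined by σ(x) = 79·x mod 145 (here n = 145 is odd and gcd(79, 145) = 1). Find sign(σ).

-1

Start at x=44: 44 → 141 → 119 → 121 → 134 → 1 → 79 → … (one orbit).
8 cycles of lengths [28, 28, 28, 28, 28, 2, 2, 1].
145 − 8 = 137 transpositions; sign(π) = (−1)^137 = -1.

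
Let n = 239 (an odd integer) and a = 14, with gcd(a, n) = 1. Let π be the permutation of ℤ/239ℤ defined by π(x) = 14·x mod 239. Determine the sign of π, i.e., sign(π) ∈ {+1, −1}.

Trace 178: π^k(178) = [178, 102, 233, 155, 19, 27, 139] for k=0..6.
Cycle lengths of π_14 on ℤ/239ℤ: [238, 1]; 2 cycles in total.
Σ(ℓ_i−1) = 239−2 = 237; sign = (−1)^237 = -1.
(14|239)_J = -1 (Zolotarev's lemma cross-check).

-1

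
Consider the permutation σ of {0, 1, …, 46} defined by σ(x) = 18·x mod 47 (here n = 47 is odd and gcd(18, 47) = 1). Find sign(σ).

Orbit of 7 under x↦18x: [7, 32, 12, 28, 34, 1, 18]… (length divides ord_47(18)).
Decompose π into cycles: lengths [23, 23, 1] (3 cycles, including the fixed point 0).
47 − 3 = 44 transpositions; sign(π) = (−1)^44 = +1.

+1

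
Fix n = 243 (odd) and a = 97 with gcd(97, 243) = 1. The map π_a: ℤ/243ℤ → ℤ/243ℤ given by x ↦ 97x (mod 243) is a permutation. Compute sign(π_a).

+1

Orbit of 31 under x↦97x: [31, 91, 79, 130, 217, 151, 67]… (length divides ord_243(97)).
π_97 has 11 disjoint cycles with lengths [81, 81, 27, 27, 9, 9, 3, 3, 1, 1, 1] on {0,…,242}.
n − c = 243 − 11 = 232; sign = (−1)^232 = +1.
(97|243)_J = +1 (Zolotarev's lemma cross-check).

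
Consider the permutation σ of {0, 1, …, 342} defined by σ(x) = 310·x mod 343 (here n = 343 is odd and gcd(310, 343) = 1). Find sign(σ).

+1

Orbit of 64 under x↦310x: [64, 289, 67, 190, 247, 81, 71]… (length divides ord_343(310)).
7 cycles of lengths [147, 147, 21, 21, 3, 3, 1].
sign(π) = (−1)^{n − #cycles} = (−1)^{343−7} = (−1)^336 = +1.
(310|343)_J = +1 (Zolotarev's lemma cross-check).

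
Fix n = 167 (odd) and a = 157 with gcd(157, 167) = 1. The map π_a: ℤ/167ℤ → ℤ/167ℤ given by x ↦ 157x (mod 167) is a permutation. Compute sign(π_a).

+1

Start at x=62: 62 → 48 → 21 → 124 → 96 → 42 → 81 → … (one orbit).
The orbit structure of x ↦ 157x mod 167: 3 orbits of sizes [83, 83, 1].
167 − 3 = 164 transpositions; sign(π) = (−1)^164 = +1.
Zolotarev: (157|167) = +1, matching the cycle-count sign.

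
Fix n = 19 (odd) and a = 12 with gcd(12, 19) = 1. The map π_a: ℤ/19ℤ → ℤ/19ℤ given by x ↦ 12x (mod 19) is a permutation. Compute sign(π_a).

Start at x=12: 12 → 11 → 18 → 7 → 8 → 1 → 12 (one orbit).
4 cycles of lengths [6, 6, 6, 1].
Σ(ℓ_i−1) = 19−4 = 15; sign = (−1)^15 = -1.

-1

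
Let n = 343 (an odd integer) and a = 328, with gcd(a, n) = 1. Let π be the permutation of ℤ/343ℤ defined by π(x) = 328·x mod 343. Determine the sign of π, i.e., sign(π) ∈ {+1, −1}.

Orbit of 76 under x↦328x: [76, 232, 293, 64, 69, 337, 90]… (length divides ord_343(328)).
The orbit structure of x ↦ 328x mod 343: 10 orbits of sizes [98, 98, 98, 14, 14, 14, 2, 2, 2, 1].
sign(π) = (−1)^{n − #cycles} = (−1)^{343−10} = (−1)^333 = -1.
(328|343)_J = -1 (Zolotarev's lemma cross-check).

-1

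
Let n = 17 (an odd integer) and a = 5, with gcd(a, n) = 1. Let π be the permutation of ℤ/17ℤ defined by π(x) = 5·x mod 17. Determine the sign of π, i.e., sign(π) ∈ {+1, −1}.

-1

Trace 14: π^k(14) = [14, 2, 10, 16, 12, 9, 11] for k=0..6.
Cycle lengths of π_5 on ℤ/17ℤ: [16, 1]; 2 cycles in total.
17 − 2 = 15 transpositions; sign(π) = (−1)^15 = -1.
Zolotarev: (5|17) = -1, matching the cycle-count sign.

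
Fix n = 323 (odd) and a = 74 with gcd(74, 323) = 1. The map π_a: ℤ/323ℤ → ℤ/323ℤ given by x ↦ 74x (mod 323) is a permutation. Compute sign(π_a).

-1

Trace 277: π^k(277) = [277, 149, 44, 26, 309, 256, 210] for k=0..6.
π_74 has 6 disjoint cycles with lengths [144, 144, 16, 9, 9, 1] on {0,…,322}.
6 cycles on 323: each ℓ→(−1)^(ℓ−1), product (−1)^317 = -1.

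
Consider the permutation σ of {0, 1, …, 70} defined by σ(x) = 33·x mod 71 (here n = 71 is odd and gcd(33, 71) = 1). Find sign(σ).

-1

Start at x=53: 53 → 45 → 65 → 15 → 69 → 5 → 23 → … (one orbit).
π_33 has 2 disjoint cycles with lengths [70, 1] on {0,…,70}.
71 − 2 = 69 transpositions; sign(π) = (−1)^69 = -1.
The Jacobi symbol (33|71) = -1 (Zolotarev) agrees.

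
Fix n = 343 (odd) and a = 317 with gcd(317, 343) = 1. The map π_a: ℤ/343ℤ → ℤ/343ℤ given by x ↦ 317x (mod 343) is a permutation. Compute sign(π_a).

+1

Start at x=95: 95 → 274 → 79 → 4 → 239 → 303 → 11 → … (one orbit).
The orbit structure of x ↦ 317x mod 343: 7 orbits of sizes [147, 147, 21, 21, 3, 3, 1].
With 7 cycles on 343 points, sign = (−1)^{343−7} = +1.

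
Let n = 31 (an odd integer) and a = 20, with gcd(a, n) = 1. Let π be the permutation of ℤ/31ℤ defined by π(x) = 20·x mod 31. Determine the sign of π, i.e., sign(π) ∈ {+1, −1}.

+1

Trace 4: π^k(4) = [4, 18, 19, 8, 5, 7, 16] for k=0..6.
The orbit structure of x ↦ 20x mod 31: 3 orbits of sizes [15, 15, 1].
sign(π) = (−1)^{n − #cycles} = (−1)^{31−3} = (−1)^28 = +1.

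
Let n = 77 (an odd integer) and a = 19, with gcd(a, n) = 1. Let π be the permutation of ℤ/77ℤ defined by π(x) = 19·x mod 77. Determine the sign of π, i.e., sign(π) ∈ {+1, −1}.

+1

Trace 13: π^k(13) = [13, 16, 73, 1, 19, 53, 6] for k=0..6.
π_19 has 5 disjoint cycles with lengths [30, 30, 10, 6, 1] on {0,…,76}.
sign(π) = (−1)^{n − #cycles} = (−1)^{77−5} = (−1)^72 = +1.
Via Zolotarev, sign(π_{19}) = (19|77) = +1.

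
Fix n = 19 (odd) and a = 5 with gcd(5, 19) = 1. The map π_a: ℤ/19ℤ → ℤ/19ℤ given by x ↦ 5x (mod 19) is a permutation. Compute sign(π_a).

Orbit of 1 under x↦5x: [1, 5, 6, 11, 17, 9, 7]… (length divides ord_19(5)).
π_5 has 3 disjoint cycles with lengths [9, 9, 1] on {0,…,18}.
With 3 cycles on 19 points, sign = (−1)^{19−3} = +1.
(5|19)_J = +1 (Zolotarev's lemma cross-check).

+1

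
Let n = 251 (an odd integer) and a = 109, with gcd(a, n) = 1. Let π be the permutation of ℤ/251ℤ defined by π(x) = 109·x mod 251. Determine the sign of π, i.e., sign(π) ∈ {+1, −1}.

Trace 225: π^k(225) = [225, 178, 75, 143, 25, 215, 92] for k=0..6.
Cycle lengths of π_109 on ℤ/251ℤ: [250, 1]; 2 cycles in total.
n − c = 251 − 2 = 249; sign = (−1)^249 = -1.

-1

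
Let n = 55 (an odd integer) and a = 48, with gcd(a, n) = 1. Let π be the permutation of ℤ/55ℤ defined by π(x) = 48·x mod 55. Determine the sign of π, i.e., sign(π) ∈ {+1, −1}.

Orbit of 23 under x↦48x: [23, 4, 27, 31, 3, 34, 37]… (length divides ord_55(48)).
Decompose π into cycles: lengths [20, 20, 5, 5, 4, 1] (6 cycles, including the fixed point 0).
55 − 6 = 49 transpositions; sign(π) = (−1)^49 = -1.

-1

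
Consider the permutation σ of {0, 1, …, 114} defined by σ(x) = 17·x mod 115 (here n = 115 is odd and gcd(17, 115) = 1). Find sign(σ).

+1

Start at x=57: 57 → 49 → 28 → 16 → 42 → 24 → 63 → … (one orbit).
Decompose π into cycles: lengths [44, 44, 22, 4, 1] (5 cycles, including the fixed point 0).
With 5 cycles on 115 points, sign = (−1)^{115−5} = +1.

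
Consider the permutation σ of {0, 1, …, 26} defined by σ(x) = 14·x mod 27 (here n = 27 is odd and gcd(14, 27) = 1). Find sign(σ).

-1

Start at x=25: 25 → 26 → 13 → 20 → 10 → 5 → 16 → … (one orbit).
π_14 has 4 disjoint cycles with lengths [18, 6, 2, 1] on {0,…,26}.
Σ(ℓ_i−1) = 27−4 = 23; sign = (−1)^23 = -1.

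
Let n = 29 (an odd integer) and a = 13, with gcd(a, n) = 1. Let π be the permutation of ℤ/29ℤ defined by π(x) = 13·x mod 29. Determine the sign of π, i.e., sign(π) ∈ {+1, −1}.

+1

Trace 1: π^k(1) = [1, 13, 24, 22, 25, 6, 20] for k=0..6.
3 cycles of lengths [14, 14, 1].
With 3 cycles on 29 points, sign = (−1)^{29−3} = +1.
Check: (13/29) = +1 by Zolotarev.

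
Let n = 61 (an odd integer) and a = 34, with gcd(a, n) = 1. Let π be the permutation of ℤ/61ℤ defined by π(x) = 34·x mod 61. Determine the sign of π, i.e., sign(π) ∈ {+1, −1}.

+1

Orbit of 1 under x↦34x: [1, 34, 58, 20, 9]… (length divides ord_61(34)).
Decompose π into cycles: lengths [5, 5, 5, 5, 5, 5, 5, 5, 5, 5, 5, 5, 1] (13 cycles, including the fixed point 0).
13 cycles on 61: each ℓ→(−1)^(ℓ−1), product (−1)^48 = +1.
(34|61)_J = +1 (Zolotarev's lemma cross-check).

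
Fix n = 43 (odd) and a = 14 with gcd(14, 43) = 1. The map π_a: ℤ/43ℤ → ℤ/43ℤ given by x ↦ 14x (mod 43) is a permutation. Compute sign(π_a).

Trace 4: π^k(4) = [4, 13, 10, 11, 25, 6, 41] for k=0..6.
Decompose π into cycles: lengths [21, 21, 1] (3 cycles, including the fixed point 0).
sign(π) = (−1)^{n − #cycles} = (−1)^{43−3} = (−1)^40 = +1.

+1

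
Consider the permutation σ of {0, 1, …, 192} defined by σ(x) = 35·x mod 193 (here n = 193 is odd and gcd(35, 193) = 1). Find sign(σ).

-1

Trace 126: π^k(126) = [126, 164, 143, 180, 124, 94, 9] for k=0..6.
The orbit structure of x ↦ 35x mod 193: 4 orbits of sizes [64, 64, 64, 1].
4 cycles on 193: each ℓ→(−1)^(ℓ−1), product (−1)^189 = -1.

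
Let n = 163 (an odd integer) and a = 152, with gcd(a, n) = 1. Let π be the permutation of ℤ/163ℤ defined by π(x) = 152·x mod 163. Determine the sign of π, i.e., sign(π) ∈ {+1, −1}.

+1

Start at x=35: 35 → 104 → 160 → 33 → 126 → 81 → 87 → … (one orbit).
3 cycles of lengths [81, 81, 1].
3 cycles on 163: each ℓ→(−1)^(ℓ−1), product (−1)^160 = +1.
Via Zolotarev, sign(π_{152}) = (152|163) = +1.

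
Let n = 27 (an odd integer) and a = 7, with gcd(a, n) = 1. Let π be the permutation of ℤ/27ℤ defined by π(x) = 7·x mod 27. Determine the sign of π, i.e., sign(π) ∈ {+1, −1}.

+1

Orbit of 10 under x↦7x: [10, 16, 4, 1, 7, 22, 19]… (length divides ord_27(7)).
7 cycles of lengths [9, 9, 3, 3, 1, 1, 1].
With 7 cycles on 27 points, sign = (−1)^{27−7} = +1.
Via Zolotarev, sign(π_{7}) = (7|27) = +1.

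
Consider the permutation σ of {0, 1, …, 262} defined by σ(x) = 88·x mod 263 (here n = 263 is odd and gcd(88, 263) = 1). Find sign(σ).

Start at x=68: 68 → 198 → 66 → 22 → 95 → 207 → 69 → … (one orbit).
The orbit structure of x ↦ 88x mod 263: 3 orbits of sizes [131, 131, 1].
n − c = 263 − 3 = 260; sign = (−1)^260 = +1.
The Jacobi symbol (88|263) = +1 (Zolotarev) agrees.

+1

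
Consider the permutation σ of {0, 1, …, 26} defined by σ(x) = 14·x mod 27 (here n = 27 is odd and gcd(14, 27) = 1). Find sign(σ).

-1

Trace 25: π^k(25) = [25, 26, 13, 20, 10, 5, 16] for k=0..6.
The orbit structure of x ↦ 14x mod 27: 4 orbits of sizes [18, 6, 2, 1].
Σ(ℓ_i−1) = 27−4 = 23; sign = (−1)^23 = -1.
Check: (14/27) = -1 by Zolotarev.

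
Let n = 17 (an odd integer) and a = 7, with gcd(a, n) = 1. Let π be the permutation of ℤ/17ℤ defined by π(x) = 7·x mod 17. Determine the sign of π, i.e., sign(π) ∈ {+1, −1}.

-1

Start at x=3: 3 → 4 → 11 → 9 → 12 → 16 → 10 → … (one orbit).
2 cycles of lengths [16, 1].
sign(π) = (−1)^{n − #cycles} = (−1)^{17−2} = (−1)^15 = -1.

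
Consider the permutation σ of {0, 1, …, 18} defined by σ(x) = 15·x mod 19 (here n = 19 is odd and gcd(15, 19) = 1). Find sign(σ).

-1

Orbit of 17 under x↦15x: [17, 8, 6, 14, 1, 15, 16]… (length divides ord_19(15)).
Decompose π into cycles: lengths [18, 1] (2 cycles, including the fixed point 0).
With 2 cycles on 19 points, sign = (−1)^{19−2} = -1.
(15|19)_J = -1 (Zolotarev's lemma cross-check).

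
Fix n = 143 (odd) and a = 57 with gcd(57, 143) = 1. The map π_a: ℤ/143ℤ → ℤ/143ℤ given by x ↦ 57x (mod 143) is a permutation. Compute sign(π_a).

+1

Trace 64: π^k(64) = [64, 73, 14, 83, 12, 112, 92] for k=0..6.
Cycle type of π: 20×6 + 10 + 4×3 + 1; total 11 cycles.
n − c = 143 − 11 = 132; sign = (−1)^132 = +1.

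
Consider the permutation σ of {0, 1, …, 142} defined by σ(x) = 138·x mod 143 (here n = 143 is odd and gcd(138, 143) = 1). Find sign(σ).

+1

Trace 112: π^k(112) = [112, 12, 83, 14, 73, 64, 109] for k=0..6.
Cycle type of π: 20×6 + 10 + 4×3 + 1; total 11 cycles.
n − c = 143 − 11 = 132; sign = (−1)^132 = +1.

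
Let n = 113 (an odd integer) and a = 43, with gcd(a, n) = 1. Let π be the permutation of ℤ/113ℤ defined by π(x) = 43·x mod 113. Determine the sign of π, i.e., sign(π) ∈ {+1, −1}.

Orbit of 49 under x↦43x: [49, 73, 88, 55, 105, 108, 11]… (length divides ord_113(43)).
Cycle lengths of π_43 on ℤ/113ℤ: [112, 1]; 2 cycles in total.
sign(π) = (−1)^{n − #cycles} = (−1)^{113−2} = (−1)^111 = -1.
Via Zolotarev, sign(π_{43}) = (43|113) = -1.

-1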